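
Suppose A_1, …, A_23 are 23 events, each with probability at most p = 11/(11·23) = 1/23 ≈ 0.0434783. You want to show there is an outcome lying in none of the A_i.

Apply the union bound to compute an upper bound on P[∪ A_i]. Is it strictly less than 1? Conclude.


Union bound: P[∪_{i=1}^{23} A_i] ≤ Σ_i P[A_i] ≤ 23·p = 23·(1/23) = 1.
Numerically: 1 ≈ 1.0000000.
Is 1 < 1? NO.
Since the bound 1 is ≥ 1, the union bound is uninformative here; it does NOT by itself certify existence.

23·p = 1 ≈ 1.0000000; existence NOT certified by the union bound.


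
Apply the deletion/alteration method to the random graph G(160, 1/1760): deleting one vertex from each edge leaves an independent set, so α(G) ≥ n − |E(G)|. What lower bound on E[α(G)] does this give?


E[|E(G)|] = C(160, 2)·p = 12720 · (1/1760) = 159/22.
E[α(G)] ≥ n − E[|E(G)|] = 160 − 159/22 = 3361/22.
Numerically: ≈ 152.77273.
(This is only a lower bound; the true E[α(G)] may be larger.)

E[α(G)] ≥ 3361/22 ≈ 152.77273.


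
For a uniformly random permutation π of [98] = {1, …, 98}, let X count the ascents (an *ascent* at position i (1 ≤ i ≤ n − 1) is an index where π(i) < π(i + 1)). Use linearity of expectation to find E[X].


Write X = Σ X_I over i = 1, …, 97, with X_I the indicator of one ascent.
There are 97 indicators.
For each fixed i, the pair (π(i), π(i+1)) is a uniformly random ordered pair of distinct values from {1, …, 98}; by symmetry P[π(i) < π(i+1)] = 1/2.
By linearity: E[X] = 97 · (1/2) = (98 − 1) · (1/2) = 97/2 ≈ 48.50000.

E[X] = 97/2 = 48.50000.


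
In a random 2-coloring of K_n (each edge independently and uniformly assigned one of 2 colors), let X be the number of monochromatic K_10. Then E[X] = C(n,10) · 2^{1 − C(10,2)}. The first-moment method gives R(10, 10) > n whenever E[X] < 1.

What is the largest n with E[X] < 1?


We need C(n, 10) · 2^{1 − 45} < 1, i.e. C(n, 10) < 2^{45 − 1} = 17592186044416.
Check values of n near the boundary:
  n = 97: C(97, 10) = 12576469727536; 12576469727536 < 17592186044416? YES
  n = 98: C(98, 10) = 14005614014756; 14005614014756 < 17592186044416? YES
  n = 99: C(99, 10) = 15579278510796; 15579278510796 < 17592186044416? YES
  n = 100: C(100, 10) = 17310309456440; 17310309456440 < 17592186044416? YES
  n = 101: C(101, 10) = 19212541264840; 19212541264840 < 17592186044416? NO
The largest n with C(n, 10) < 17592186044416 is n = 100 (where E[X] = 2163788682055/2199023255552 ≈ 0.9839772). Hence R(10, 10) > 100, i.e. R(10, 10) ≥ 101.

Largest n = 100; hence R(10, 10) > 100.


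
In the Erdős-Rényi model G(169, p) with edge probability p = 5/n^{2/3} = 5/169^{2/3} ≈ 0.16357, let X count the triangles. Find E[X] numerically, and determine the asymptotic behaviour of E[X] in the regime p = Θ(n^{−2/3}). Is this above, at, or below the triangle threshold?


Number of potential triangles: C(169, 3) = 790244.
Each occurs with probability p³ ≈ (0.16357)³ ≈ 4.3765975e-03.
By linearity: E[X] = C(169, 3)·p³ ≈ 790244 · 4.3765975e-03 ≈ 3458.57988.
Since α = 2/3 < 1, p = c/n^{2/3} ≫ 1/n is above the triangle threshold p ~ 1/n. Asymptotically E[X] ~ (c³/6)·n^{3(1−α)} = (5³/6)·n^{1} → ∞; triangles are abundant w.h.p.

E[X] ≈ 3458.57988; in regime p = Θ(1/n^{2/3}) E[X] diverges (above the triangle threshold p ~ 1/n).


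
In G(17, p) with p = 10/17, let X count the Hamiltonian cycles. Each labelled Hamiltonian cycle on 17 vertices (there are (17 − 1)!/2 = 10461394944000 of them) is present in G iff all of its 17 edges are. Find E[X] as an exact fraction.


K_17 has (17 − 1)!/2 = 10461394944000 labelled Hamiltonian cycles.
For each such Hamiltonian cycle H, let X_H = 1 if all 17 edges of H are present in G. Then P[X_H = 1] = p^{17} = (10/17)^{17} = 100000000000000000/827240261886336764177.
By linearity of expectation: E[X] = Σ_H E[X_H] = 10461394944000 · p^{17} = 10461394944000 · 100000000000000000/827240261886336764177 = 1046139494400000000000000000000/827240261886336764177.
Numerically: E[X] ≈ 1.26461e+09.

E[X] = 10461394944000 · (10/17)^{17} = 1046139494400000000000000000000/827240261886336764177 ≈ 1.26461e+09.


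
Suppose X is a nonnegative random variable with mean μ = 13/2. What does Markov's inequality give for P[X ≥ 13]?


μ = E[X] = 13/2, a = 13.
Markov: P[X ≥ 13] ≤ μ/a = (13/2)/13 = 1/2.
Numerically: ≈ 0.500000.
(Since a = 13 > μ = 6.500000, the bound 1/2 is < 1 and informative.)

P[X ≥ 13] ≤ 1/2 ≈ 0.500000.


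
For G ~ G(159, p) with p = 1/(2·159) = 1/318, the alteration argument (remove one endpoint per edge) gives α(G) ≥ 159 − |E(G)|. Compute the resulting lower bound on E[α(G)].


E[|E(G)|] = C(159, 2)·p = 12561 · (1/318) = 79/2.
E[α(G)] ≥ n − E[|E(G)|] = 159 − 79/2 = 239/2.
Numerically: ≈ 119.5000.
(This is only a lower bound; the true E[α(G)] may be larger.)

E[α(G)] ≥ 239/2 ≈ 119.5000.


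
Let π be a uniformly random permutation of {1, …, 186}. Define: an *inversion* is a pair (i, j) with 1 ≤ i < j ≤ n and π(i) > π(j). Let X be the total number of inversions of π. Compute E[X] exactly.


Write X = Σ X_I over the C(186, 2) = 17205 pairs i < j, with X_I the indicator of one inversion.
There are 17205 indicators.
For each fixed pair i < j, the values π(i) and π(j) are two distinct elements of {1, …, 186} in uniformly random order; by symmetry P[π(i) > π(j)] = 1/2.
By linearity: E[X] = 17205 · (1/2) = C(186, 2) · (1/2) = 17205/2 = 17205/2 ≈ 8602.500.

E[X] = 17205/2 = 8602.500.


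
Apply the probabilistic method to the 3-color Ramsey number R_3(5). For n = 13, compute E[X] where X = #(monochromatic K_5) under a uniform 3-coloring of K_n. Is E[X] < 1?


E[X] = C(13, 5) · 3^{1 − 10} = 1287 · 3^{−9} = 1287/19683.
As a reduced fraction: E[X] = 143/2187 ≈ 0.065.
Is E[X] < 1? YES.
Since E[X] < 1, there exists a 3-coloring of K_{13} with no monochromatic K_5; hence R_3(5) > 13.

E[X] = 143/2187 ≈ 0.065; E[X] < 1, so R_3(5) > 13.


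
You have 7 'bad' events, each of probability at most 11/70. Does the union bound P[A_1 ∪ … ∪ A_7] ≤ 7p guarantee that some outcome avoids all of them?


Union bound: P[∪_{i=1}^{7} A_i] ≤ Σ_i P[A_i] ≤ 7·p = 7·(11/70) = 11/10.
Numerically: 11/10 ≈ 1.1000000.
Is 11/10 < 1? NO.
Since the bound 11/10 is ≥ 1, the union bound is uninformative here; it does NOT by itself certify existence.

7·p = 11/10 ≈ 1.1000000; existence NOT certified by the union bound.


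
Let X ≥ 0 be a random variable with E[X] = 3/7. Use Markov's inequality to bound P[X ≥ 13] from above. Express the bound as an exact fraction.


μ = E[X] = 3/7, a = 13.
Markov: P[X ≥ 13] ≤ μ/a = (3/7)/13 = 3/91.
Numerically: ≈ 0.0330.
(Since a = 13 > μ = 0.4286, the bound 3/91 is < 1 and informative.)

P[X ≥ 13] ≤ 3/91 ≈ 0.0330.


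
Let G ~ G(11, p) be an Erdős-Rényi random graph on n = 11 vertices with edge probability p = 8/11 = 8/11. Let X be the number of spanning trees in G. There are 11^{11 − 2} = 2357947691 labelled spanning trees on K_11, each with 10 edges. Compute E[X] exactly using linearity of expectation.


K_11 has 11^{11 − 2} = 2357947691 labelled spanning trees.
For each such spanning tree H, let X_H = 1 if all 10 edges of H are present in G. Then P[X_H = 1] = p^{10} = (8/11)^{10} = 1073741824/25937424601.
By linearity of expectation: E[X] = Σ_H E[X_H] = 2357947691 · p^{10} = 2357947691 · 1073741824/25937424601 = 1073741824/11.
Numerically: E[X] ≈ 9.76e+07.

E[X] = 2357947691 · (8/11)^{10} = 1073741824/11 ≈ 9.76e+07.


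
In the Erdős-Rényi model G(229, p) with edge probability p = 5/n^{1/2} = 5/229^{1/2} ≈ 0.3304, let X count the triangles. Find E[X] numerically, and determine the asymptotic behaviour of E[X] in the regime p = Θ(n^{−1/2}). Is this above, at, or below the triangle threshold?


Number of potential triangles: C(229, 3) = 1975354.
Each occurs with probability p³ ≈ (0.3304)³ ≈ 3.607088e-02.
By linearity: E[X] = C(229, 3)·p³ ≈ 1975354 · 3.607088e-02 ≈ 71252.7656.
Since α = 1/2 < 1, p = c/n^{1/2} ≫ 1/n is above the triangle threshold p ~ 1/n. Asymptotically E[X] ~ (c³/6)·n^{3(1−α)} = (5³/6)·n^{1.5} → ∞; triangles are abundant w.h.p.

E[X] ≈ 71252.7656; in regime p = Θ(1/n^{1/2}) E[X] diverges (above the triangle threshold p ~ 1/n).


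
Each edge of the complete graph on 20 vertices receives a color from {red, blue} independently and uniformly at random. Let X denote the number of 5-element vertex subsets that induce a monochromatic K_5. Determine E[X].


Let X = Σ_S X_S over the C(20, 5) = 15504 subsets S of size 5, where X_S = 1 if the K_5 on S is monochromatic.
For a fixed S, the K_5 on S has C(5, 2) = 10 edges. P[all 10 edges red] = (1/2)^10, and likewise for blue, so P[monochromatic] = 2·(1/2)^10 = 2^{1 − 10} = 1/512.
Summing: E[X] = C(20, 5) · 2^{1 − 10} = 15504 · 1/512 = 969/32.
Numerically: E[X] ≈ 30.281250.

E[X] = C(20,5)·2^(1−C(5,2)) = 969/32 ≈ 30.281250.


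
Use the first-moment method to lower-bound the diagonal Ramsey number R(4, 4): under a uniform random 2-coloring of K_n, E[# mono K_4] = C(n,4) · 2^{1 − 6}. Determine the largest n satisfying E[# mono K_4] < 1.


We need C(n, 4) · 2^{1 − 6} < 1, i.e. C(n, 4) < 2^{6 − 1} = 32.
Check values of n near the boundary:
  n = 4: C(4, 4) = 1; 1 < 32? YES
  n = 5: C(5, 4) = 5; 5 < 32? YES
  n = 6: C(6, 4) = 15; 15 < 32? YES
  n = 7: C(7, 4) = 35; 35 < 32? NO
  n = 8: C(8, 4) = 70; 70 < 32? NO
The largest n with C(n, 4) < 32 is n = 6 (where E[X] = 15/32 ≈ 0.469). Hence R(4, 4) > 6, i.e. R(4, 4) ≥ 7.

Largest n = 6; hence R(4, 4) > 6.


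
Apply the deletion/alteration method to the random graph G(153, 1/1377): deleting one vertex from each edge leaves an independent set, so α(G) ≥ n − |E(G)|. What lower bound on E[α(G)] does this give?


E[|E(G)|] = C(153, 2)·p = 11628 · (1/1377) = 76/9.
E[α(G)] ≥ n − E[|E(G)|] = 153 − 76/9 = 1301/9.
Numerically: ≈ 144.55556.
(This is only a lower bound; the true E[α(G)] may be larger.)

E[α(G)] ≥ 1301/9 ≈ 144.55556.


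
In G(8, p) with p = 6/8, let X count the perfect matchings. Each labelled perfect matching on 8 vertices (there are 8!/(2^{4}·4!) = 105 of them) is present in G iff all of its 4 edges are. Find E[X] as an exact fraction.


K_8 has 8!/(2^{4}·4!) = 105 labelled perfect matchings.
For each such perfect matching H, let X_H = 1 if all 4 edges of H are present in G. Then P[X_H = 1] = p^{4} = (3/4)^{4} = 81/256.
By linearity of expectation: E[X] = Σ_H E[X_H] = 105 · p^{4} = 105 · 81/256 = 8505/256.
Numerically: E[X] ≈ 33.22.

E[X] = 105 · (3/4)^{4} = 8505/256 ≈ 33.22.


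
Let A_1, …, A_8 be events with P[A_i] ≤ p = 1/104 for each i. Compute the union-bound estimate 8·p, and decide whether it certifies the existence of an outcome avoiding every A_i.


Union bound: P[∪_{i=1}^{8} A_i] ≤ Σ_i P[A_i] ≤ 8·p = 8·(1/104) = 1/13.
Numerically: 1/13 ≈ 0.076923.
Is 1/13 < 1? YES.
Since P[∪ A_i] ≤ 1/13 < 1, the complement has P[∩ A_i^c] ≥ 1 − 1/13 = 12/13 > 0, so some outcome avoids every A_i.

8·p = 1/13 ≈ 0.076923; existence CERTIFIED by the union bound.


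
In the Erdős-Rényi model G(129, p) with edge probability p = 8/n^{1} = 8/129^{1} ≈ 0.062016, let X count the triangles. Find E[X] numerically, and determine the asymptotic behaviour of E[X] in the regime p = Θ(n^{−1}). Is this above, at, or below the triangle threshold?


Number of potential triangles: C(129, 3) = 349504.
Each occurs with probability p³ ≈ (0.062016)³ ≈ 2.3850684e-04.
By linearity: E[X] = C(129, 3)·p³ ≈ 349504 · 2.3850684e-04 ≈ 83.35909.
Here α = 1, so p = 8/n is exactly at the triangle threshold p ~ 1/n. Asymptotically E[X] → c³/6 = 8³/6 = 256/3 ≈ 85.33333, a bounded constant. In this regime the triangle count is asymptotically Poisson(c³/6).

E[X] ≈ 83.35909; in regime p = Θ(1/n^{1}) E[X] stays bounded (at the triangle threshold p ~ 1/n).


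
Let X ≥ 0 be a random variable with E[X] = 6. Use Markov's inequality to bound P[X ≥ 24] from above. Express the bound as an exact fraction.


μ = E[X] = 6, a = 24.
Markov: P[X ≥ 24] ≤ μ/a = (6)/24 = 1/4.
Numerically: ≈ 0.250.
(Since a = 24 > μ = 6.000, the bound 1/4 is < 1 and informative.)

P[X ≥ 24] ≤ 1/4 ≈ 0.250.


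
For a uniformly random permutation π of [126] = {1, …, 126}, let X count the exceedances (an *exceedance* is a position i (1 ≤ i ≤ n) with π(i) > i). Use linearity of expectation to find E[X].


Write X = Σ_{i=1}^{126} X_i, where X_i = 1_{π(i) > i}.
For each fixed i, π(i) is uniform over {1, …, 126} (marginal of a uniform permutation), so P[π(i) > i] = (n − i)/n. Summing: Σ_{i=1}^{126} (n − i)/n = (0 + 1 + … + 125)/126 = 126(126 − 1)/(2·126) = (126 − 1)/2.
Hence E[X] = Σ_{i=1}^{126} (126 − i)/126 = 125/2 ≈ 62.500.

E[X] = 125/2 = 62.500.


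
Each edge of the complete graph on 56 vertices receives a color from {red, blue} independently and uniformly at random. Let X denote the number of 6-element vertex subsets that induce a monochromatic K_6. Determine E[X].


Let X = Σ_S X_S over the C(56, 6) = 32468436 subsets S of size 6, where X_S = 1 if the K_6 on S is monochromatic.
For a fixed S, the K_6 on S has C(6, 2) = 15 edges. P[all 15 edges red] = (1/2)^15, and likewise for blue, so P[monochromatic] = 2·(1/2)^15 = 2^{1 − 15} = 1/16384.
By linearity: E[X] = C(56, 6) · 2^{1 − 15} = 32468436 · 1/16384 = 8117109/4096.
Numerically: E[X] ≈ 1981.71606.

E[X] = C(56,6)·2^(1−C(6,2)) = 8117109/4096 ≈ 1981.71606.


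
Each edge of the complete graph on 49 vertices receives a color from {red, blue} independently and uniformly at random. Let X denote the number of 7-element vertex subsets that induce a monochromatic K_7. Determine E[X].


Let X = Σ_S X_S over the C(49, 7) = 85900584 subsets S of size 7, where X_S = 1 if the K_7 on S is monochromatic.
For a fixed S, the K_7 on S has C(7, 2) = 21 edges. P[all 21 edges red] = (1/2)^21, and likewise for blue, so P[monochromatic] = 2·(1/2)^21 = 2^{1 − 21} = 1/1048576.
By linearity of expectation: E[X] = C(49, 7) · 2^{1 − 21} = 85900584 · 1/1048576 = 10737573/131072.
Numerically: E[X] ≈ 81.92118.

E[X] = C(49,7)·2^(1−C(7,2)) = 10737573/131072 ≈ 81.92118.


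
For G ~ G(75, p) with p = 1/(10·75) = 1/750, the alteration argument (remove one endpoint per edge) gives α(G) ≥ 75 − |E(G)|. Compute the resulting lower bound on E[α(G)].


E[|E(G)|] = C(75, 2)·p = 2775 · (1/750) = 37/10.
E[α(G)] ≥ n − E[|E(G)|] = 75 − 37/10 = 713/10.
Numerically: ≈ 71.3000.
(This is only a lower bound; the true E[α(G)] may be larger.)

E[α(G)] ≥ 713/10 ≈ 71.3000.


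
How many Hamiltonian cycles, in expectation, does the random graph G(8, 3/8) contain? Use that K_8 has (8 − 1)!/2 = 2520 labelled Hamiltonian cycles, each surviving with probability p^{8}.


K_8 has (8 − 1)!/2 = 2520 labelled Hamiltonian cycles.
For each such Hamiltonian cycle H, let X_H = 1 if all 8 edges of H are present in G. Then P[X_H = 1] = p^{8} = (3/8)^{8} = 6561/16777216.
By linearity: E[X] = Σ_H E[X_H] = 2520 · p^{8} = 2520 · 6561/16777216 = 2066715/2097152.
Numerically: E[X] ≈ 0.985.

E[X] = 2520 · (3/8)^{8} = 2066715/2097152 ≈ 0.985.


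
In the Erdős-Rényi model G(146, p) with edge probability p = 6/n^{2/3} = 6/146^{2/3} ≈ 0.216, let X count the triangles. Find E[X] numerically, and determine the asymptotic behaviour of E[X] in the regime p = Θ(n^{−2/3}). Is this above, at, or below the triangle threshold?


Number of potential triangles: C(146, 3) = 508080.
Each occurs with probability p³ ≈ (0.216)³ ≈ 1.01332e-02.
By linearity: E[X] = C(146, 3)·p³ ≈ 508080 · 1.01332e-02 ≈ 5148.493.
Since α = 2/3 < 1, p = c/n^{2/3} ≫ 1/n is above the triangle threshold p ~ 1/n. Asymptotically E[X] ~ (c³/6)·n^{3(1−α)} = (6³/6)·n^{1} → ∞; triangles are abundant w.h.p.

E[X] ≈ 5148.493; in regime p = Θ(1/n^{2/3}) E[X] diverges (above the triangle threshold p ~ 1/n).


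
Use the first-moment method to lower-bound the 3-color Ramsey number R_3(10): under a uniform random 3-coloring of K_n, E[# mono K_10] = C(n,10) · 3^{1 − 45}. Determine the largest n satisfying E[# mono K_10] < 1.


We need C(n, 10) · 3^{1 − 45} < 1, i.e. C(n, 10) < 3^{45 − 1} = 984770902183611232881.
Check values of n near the boundary:
  n = 570: C(570, 10) = 921524823451961408691; 921524823451961408691 < 984770902183611232881? YES
  n = 571: C(571, 10) = 937951290893172842001; 937951290893172842001 < 984770902183611232881? YES
  n = 572: C(572, 10) = 954640815642161682606; 954640815642161682606 < 984770902183611232881? YES
  n = 573: C(573, 10) = 971597135635805762226; 971597135635805762226 < 984770902183611232881? YES
  n = 574: C(574, 10) = 988824035203816502691; 988824035203816502691 < 984770902183611232881? NO
The largest n with C(n, 10) < 984770902183611232881 is n = 573 (where E[X] = 35985079097622435638/36472996377170786403 ≈ 0.987). Hence R_3(10) > 573, i.e. R_3(10) ≥ 574.

Largest n = 573; hence R_3(10) > 573.


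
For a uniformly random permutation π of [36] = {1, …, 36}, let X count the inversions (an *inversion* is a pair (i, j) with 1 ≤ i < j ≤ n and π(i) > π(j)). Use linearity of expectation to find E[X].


Write X = Σ X_I over the C(36, 2) = 630 pairs i < j, with X_I the indicator of one inversion.
There are 630 indicators.
For each fixed pair i < j, the values π(i) and π(j) are two distinct elements of {1, …, 36} in uniformly random order; by symmetry P[π(i) > π(j)] = 1/2.
By linearity: E[X] = 630 · (1/2) = C(36, 2) · (1/2) = 630/2 = 315 ≈ 315.00000.

E[X] = 315 = 315.00000.


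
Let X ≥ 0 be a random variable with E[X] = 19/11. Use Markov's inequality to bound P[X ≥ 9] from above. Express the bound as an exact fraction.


μ = E[X] = 19/11, a = 9.
Markov: P[X ≥ 9] ≤ μ/a = (19/11)/9 = 19/99.
Numerically: ≈ 0.191919.
(Since a = 9 > μ = 1.727273, the bound 19/99 is < 1 and informative.)

P[X ≥ 9] ≤ 19/99 ≈ 0.191919.


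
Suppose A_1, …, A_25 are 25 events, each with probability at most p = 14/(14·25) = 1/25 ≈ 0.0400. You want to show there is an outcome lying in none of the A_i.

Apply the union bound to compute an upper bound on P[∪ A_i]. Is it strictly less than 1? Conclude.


Union bound: P[∪_{i=1}^{25} A_i] ≤ Σ_i P[A_i] ≤ 25·p = 25·(1/25) = 1.
Numerically: 1 ≈ 1.0000.
Is 1 < 1? NO.
Since the bound 1 is ≥ 1, the union bound is uninformative here; it does NOT by itself certify existence.

25·p = 1 ≈ 1.0000; existence NOT certified by the union bound.


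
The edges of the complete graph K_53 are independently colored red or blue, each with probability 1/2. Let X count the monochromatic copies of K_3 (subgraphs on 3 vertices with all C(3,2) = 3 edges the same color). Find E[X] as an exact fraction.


Let X = Σ_S X_S over the C(53, 3) = 23426 subsets S of size 3, where X_S = 1 if the K_3 on S is monochromatic.
For a fixed S, the K_3 on S has C(3, 2) = 3 edges. P[all 3 edges red] = (1/2)^3, and likewise for blue, so P[monochromatic] = 2·(1/2)^3 = 2^{1 − 3} = 1/4.
By linearity: E[X] = C(53, 3) · 2^{1 − 3} = 23426 · 1/4 = 11713/2.
Numerically: E[X] ≈ 5856.500000.

E[X] = C(53,3)·2^(1−C(3,2)) = 11713/2 ≈ 5856.500000.


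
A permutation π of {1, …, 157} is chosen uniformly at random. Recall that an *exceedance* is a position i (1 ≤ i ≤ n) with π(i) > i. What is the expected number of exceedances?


Write X = Σ_{i=1}^{157} X_i, where X_i = 1_{π(i) > i}.
For each fixed i, π(i) is uniform over {1, …, 157} (marginal of a uniform permutation), so P[π(i) > i] = (n − i)/n. Summing: Σ_{i=1}^{157} (n − i)/n = (0 + 1 + … + 156)/157 = 157(157 − 1)/(2·157) = (157 − 1)/2.
Hence E[X] = Σ_{i=1}^{157} (157 − i)/157 = 78 ≈ 78.0000.

E[X] = 78 = 78.0000.


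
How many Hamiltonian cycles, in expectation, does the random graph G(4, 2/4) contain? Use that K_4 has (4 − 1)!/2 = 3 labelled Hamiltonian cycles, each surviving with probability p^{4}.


K_4 has (4 − 1)!/2 = 3 labelled Hamiltonian cycles.
For each such Hamiltonian cycle H, let X_H = 1 if all 4 edges of H are present in G. Then P[X_H = 1] = p^{4} = (1/2)^{4} = 1/16.
Summing the indicators: E[X] = Σ_H E[X_H] = 3 · p^{4} = 3 · 1/16 = 3/16.
Numerically: E[X] ≈ 0.1875.

E[X] = 3 · (1/2)^{4} = 3/16 ≈ 0.1875.


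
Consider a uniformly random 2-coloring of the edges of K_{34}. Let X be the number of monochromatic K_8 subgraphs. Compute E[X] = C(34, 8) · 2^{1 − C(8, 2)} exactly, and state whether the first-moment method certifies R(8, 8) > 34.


E[X] = C(34, 8) · 2^{1 − 28} = 18156204 · 2^{−27} = 18156204/134217728.
As a reduced fraction: E[X] = 4539051/33554432 ≈ 0.1352743.
Is E[X] < 1? YES.
Since E[X] < 1, there exists a 2-coloring of K_{34} with no monochromatic K_8; hence R(8, 8) > 34.

E[X] = 4539051/33554432 ≈ 0.1352743; E[X] < 1, so R(8, 8) > 34.


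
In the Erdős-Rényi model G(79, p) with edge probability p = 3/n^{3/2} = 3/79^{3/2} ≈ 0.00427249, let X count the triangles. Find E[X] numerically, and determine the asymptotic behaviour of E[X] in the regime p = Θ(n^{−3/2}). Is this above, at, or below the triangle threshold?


Number of potential triangles: C(79, 3) = 79079.
Each occurs with probability p³ ≈ (0.00427249)³ ≈ 7.79905267e-08.
By linearity: E[X] = C(79, 3)·p³ ≈ 79079 · 7.79905267e-08 ≈ 0.006167.
Since α = 3/2 > 1, p = c/n^{3/2} = o(1/n) is below the triangle threshold p ~ 1/n. Asymptotically E[X] ~ (c³/6)·n^{3(1−α)} = (3³/6)·n^{-1.5} → 0, so by Markov's inequality G has no triangles w.h.p.

E[X] ≈ 0.006167; in regime p = Θ(1/n^{3/2}) E[X] tends to 0 (below the triangle threshold p ~ 1/n).


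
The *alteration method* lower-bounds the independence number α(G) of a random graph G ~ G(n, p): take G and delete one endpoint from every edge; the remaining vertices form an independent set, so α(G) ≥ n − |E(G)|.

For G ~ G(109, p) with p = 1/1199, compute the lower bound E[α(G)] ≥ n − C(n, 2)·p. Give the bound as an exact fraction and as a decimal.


E[|E(G)|] = C(109, 2)·p = 5886 · (1/1199) = 54/11.
E[α(G)] ≥ n − E[|E(G)|] = 109 − 54/11 = 1145/11.
Numerically: ≈ 104.0909.
(This is only a lower bound; the true E[α(G)] may be larger.)

E[α(G)] ≥ 1145/11 ≈ 104.0909.


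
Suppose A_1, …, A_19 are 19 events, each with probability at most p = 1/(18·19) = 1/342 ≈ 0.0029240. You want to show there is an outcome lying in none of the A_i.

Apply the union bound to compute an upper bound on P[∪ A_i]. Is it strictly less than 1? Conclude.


Union bound: P[∪_{i=1}^{19} A_i] ≤ Σ_i P[A_i] ≤ 19·p = 19·(1/342) = 1/18.
Numerically: 1/18 ≈ 0.0555556.
Is 1/18 < 1? YES.
Since P[∪ A_i] ≤ 1/18 < 1, the complement has P[∩ A_i^c] ≥ 1 − 1/18 = 17/18 > 0, so some outcome avoids every A_i.

19·p = 1/18 ≈ 0.0555556; existence CERTIFIED by the union bound.


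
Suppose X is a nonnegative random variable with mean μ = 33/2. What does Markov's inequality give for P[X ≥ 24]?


μ = E[X] = 33/2, a = 24.
Markov: P[X ≥ 24] ≤ μ/a = (33/2)/24 = 11/16.
Numerically: ≈ 0.6875.
(Since a = 24 > μ = 16.5000, the bound 11/16 is < 1 and informative.)

P[X ≥ 24] ≤ 11/16 ≈ 0.6875.


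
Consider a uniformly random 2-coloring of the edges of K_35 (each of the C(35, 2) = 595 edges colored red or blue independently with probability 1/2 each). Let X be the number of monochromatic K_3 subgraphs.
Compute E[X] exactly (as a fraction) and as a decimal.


Let X = Σ_S X_S over the C(35, 3) = 6545 subsets S of size 3, where X_S = 1 if the K_3 on S is monochromatic.
For a fixed S, the K_3 on S has C(3, 2) = 3 edges. P[all 3 edges red] = (1/2)^3, and likewise for blue, so P[monochromatic] = 2·(1/2)^3 = 2^{1 − 3} = 1/4.
By linearity of expectation: E[X] = C(35, 3) · 2^{1 − 3} = 6545 · 1/4 = 6545/4.
Numerically: E[X] ≈ 1636.2500.

E[X] = C(35,3)·2^(1−C(3,2)) = 6545/4 ≈ 1636.2500.


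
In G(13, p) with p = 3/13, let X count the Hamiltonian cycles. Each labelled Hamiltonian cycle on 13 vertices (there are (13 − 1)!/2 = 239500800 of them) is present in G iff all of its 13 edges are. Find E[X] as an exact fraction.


K_13 has (13 − 1)!/2 = 239500800 labelled Hamiltonian cycles.
For each such Hamiltonian cycle H, let X_H = 1 if all 13 edges of H are present in G. Then P[X_H = 1] = p^{13} = (3/13)^{13} = 1594323/302875106592253.
By linearity: E[X] = Σ_H E[X_H] = 239500800 · p^{13} = 239500800 · 1594323/302875106592253 = 381841633958400/302875106592253.
Numerically: E[X] ≈ 1.26072.

E[X] = 239500800 · (3/13)^{13} = 381841633958400/302875106592253 ≈ 1.26072.


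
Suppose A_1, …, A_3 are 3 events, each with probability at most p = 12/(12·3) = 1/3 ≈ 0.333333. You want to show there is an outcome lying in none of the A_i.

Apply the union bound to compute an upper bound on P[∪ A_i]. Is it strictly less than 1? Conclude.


Union bound: P[∪_{i=1}^{3} A_i] ≤ Σ_i P[A_i] ≤ 3·p = 3·(1/3) = 1.
Numerically: 1 ≈ 1.000000.
Is 1 < 1? NO.
Since the bound 1 is ≥ 1, the union bound is uninformative here; it does NOT by itself certify existence.

3·p = 1 ≈ 1.000000; existence NOT certified by the union bound.


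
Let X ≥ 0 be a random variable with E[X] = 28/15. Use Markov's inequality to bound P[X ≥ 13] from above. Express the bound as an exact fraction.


μ = E[X] = 28/15, a = 13.
Markov: P[X ≥ 13] ≤ μ/a = (28/15)/13 = 28/195.
Numerically: ≈ 0.14359.
(Since a = 13 > μ = 1.86667, the bound 28/195 is < 1 and informative.)

P[X ≥ 13] ≤ 28/195 ≈ 0.14359.


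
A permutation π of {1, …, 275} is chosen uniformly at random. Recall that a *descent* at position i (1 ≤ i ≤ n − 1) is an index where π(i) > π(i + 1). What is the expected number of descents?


Write X = Σ X_I over i = 1, …, 274, with X_I the indicator of one descent.
There are 274 indicators.
For each fixed i, the pair (π(i), π(i+1)) is a uniformly random ordered pair of distinct values from {1, …, 275}; by symmetry P[π(i) > π(i+1)] = 1/2.
By linearity: E[X] = 274 · (1/2) = (275 − 1) · (1/2) = 137 ≈ 137.000000.

E[X] = 137 = 137.000000.


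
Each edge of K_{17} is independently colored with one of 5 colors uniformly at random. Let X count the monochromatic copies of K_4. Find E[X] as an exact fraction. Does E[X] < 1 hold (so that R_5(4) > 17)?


E[X] = C(17, 4) · 5^{1 − 6} = 2380 · 5^{−5} = 2380/3125.
As a reduced fraction: E[X] = 476/625 ≈ 0.761600.
Is E[X] < 1? YES.
Since E[X] < 1, there exists a 5-coloring of K_{17} with no monochromatic K_4; hence R_5(4) > 17.

E[X] = 476/625 ≈ 0.761600; E[X] < 1, so R_5(4) > 17.


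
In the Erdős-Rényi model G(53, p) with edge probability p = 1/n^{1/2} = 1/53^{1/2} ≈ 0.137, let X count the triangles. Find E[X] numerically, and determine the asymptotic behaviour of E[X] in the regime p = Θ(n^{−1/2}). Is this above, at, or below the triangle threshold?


Number of potential triangles: C(53, 3) = 23426.
Each occurs with probability p³ ≈ (0.137)³ ≈ 2.59171e-03.
By linearity: E[X] = C(53, 3)·p³ ≈ 23426 · 2.59171e-03 ≈ 60.713.
Since α = 1/2 < 1, p = c/n^{1/2} ≫ 1/n is above the triangle threshold p ~ 1/n. Asymptotically E[X] ~ (c³/6)·n^{3(1−α)} = (1³/6)·n^{1.5} → ∞; triangles are abundant w.h.p.

E[X] ≈ 60.713; in regime p = Θ(1/n^{1/2}) E[X] diverges (above the triangle threshold p ~ 1/n).


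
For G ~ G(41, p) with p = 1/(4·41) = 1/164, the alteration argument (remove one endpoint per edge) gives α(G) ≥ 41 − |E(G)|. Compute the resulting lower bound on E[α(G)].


E[|E(G)|] = C(41, 2)·p = 820 · (1/164) = 5.
E[α(G)] ≥ n − E[|E(G)|] = 41 − 5 = 36.
Numerically: ≈ 36.000.
(This is only a lower bound; the true E[α(G)] may be larger.)

E[α(G)] ≥ 36 ≈ 36.000.


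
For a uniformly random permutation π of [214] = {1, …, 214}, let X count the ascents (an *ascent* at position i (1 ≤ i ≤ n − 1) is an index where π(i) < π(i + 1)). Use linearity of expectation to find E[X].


Write X = Σ X_I over i = 1, …, 213, with X_I the indicator of one ascent.
There are 213 indicators.
For each fixed i, the pair (π(i), π(i+1)) is a uniformly random ordered pair of distinct values from {1, …, 214}; by symmetry P[π(i) < π(i+1)] = 1/2.
By linearity: E[X] = 213 · (1/2) = (214 − 1) · (1/2) = 213/2 ≈ 106.500000.

E[X] = 213/2 = 106.500000.


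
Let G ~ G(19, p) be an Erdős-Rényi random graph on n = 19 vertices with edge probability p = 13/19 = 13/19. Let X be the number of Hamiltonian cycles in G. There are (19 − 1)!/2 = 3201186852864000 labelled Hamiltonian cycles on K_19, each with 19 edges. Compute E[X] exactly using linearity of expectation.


K_19 has (19 − 1)!/2 = 3201186852864000 labelled Hamiltonian cycles.
For each such Hamiltonian cycle H, let X_H = 1 if all 19 edges of H are present in G. Then P[X_H = 1] = p^{19} = (13/19)^{19} = 1461920290375446110677/1978419655660313589123979.
By linearity: E[X] = Σ_H E[X_H] = 3201186852864000 · p^{19} = 3201186852864000 · 1461920290375446110677/1978419655660313589123979 = 4679880013484999364018134658428928000/1978419655660313589123979.
Numerically: E[X] ≈ 2.36546e+12.

E[X] = 3201186852864000 · (13/19)^{19} = 4679880013484999364018134658428928000/1978419655660313589123979 ≈ 2.36546e+12.


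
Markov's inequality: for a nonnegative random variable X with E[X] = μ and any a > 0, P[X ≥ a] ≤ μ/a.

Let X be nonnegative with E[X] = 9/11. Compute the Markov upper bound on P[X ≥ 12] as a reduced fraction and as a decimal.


μ = E[X] = 9/11, a = 12.
Markov: P[X ≥ 12] ≤ μ/a = (9/11)/12 = 3/44.
Numerically: ≈ 0.0682.
(Since a = 12 > μ = 0.8182, the bound 3/44 is < 1 and informative.)

P[X ≥ 12] ≤ 3/44 ≈ 0.0682.


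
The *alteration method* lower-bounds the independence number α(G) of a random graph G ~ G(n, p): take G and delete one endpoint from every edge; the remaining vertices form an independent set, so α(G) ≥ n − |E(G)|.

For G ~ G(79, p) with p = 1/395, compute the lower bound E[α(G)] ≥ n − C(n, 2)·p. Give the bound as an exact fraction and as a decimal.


E[|E(G)|] = C(79, 2)·p = 3081 · (1/395) = 39/5.
E[α(G)] ≥ n − E[|E(G)|] = 79 − 39/5 = 356/5.
Numerically: ≈ 71.200.
(This is only a lower bound; the true E[α(G)] may be larger.)

E[α(G)] ≥ 356/5 ≈ 71.200.


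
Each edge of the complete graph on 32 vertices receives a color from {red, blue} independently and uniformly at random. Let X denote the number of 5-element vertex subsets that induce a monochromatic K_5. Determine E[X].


Let X = Σ_S X_S over the C(32, 5) = 201376 subsets S of size 5, where X_S = 1 if the K_5 on S is monochromatic.
For a fixed S, the K_5 on S has C(5, 2) = 10 edges. P[all 10 edges red] = (1/2)^10, and likewise for blue, so P[monochromatic] = 2·(1/2)^10 = 2^{1 − 10} = 1/512.
Summing: E[X] = C(32, 5) · 2^{1 − 10} = 201376 · 1/512 = 6293/16.
Numerically: E[X] ≈ 393.312500.

E[X] = C(32,5)·2^(1−C(5,2)) = 6293/16 ≈ 393.312500.


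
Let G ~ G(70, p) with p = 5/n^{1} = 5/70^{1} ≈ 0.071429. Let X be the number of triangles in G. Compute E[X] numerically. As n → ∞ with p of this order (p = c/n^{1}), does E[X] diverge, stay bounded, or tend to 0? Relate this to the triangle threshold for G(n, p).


Number of potential triangles: C(70, 3) = 54740.
Each occurs with probability p³ ≈ (0.071429)³ ≈ 3.6443149e-04.
By linearity: E[X] = C(70, 3)·p³ ≈ 54740 · 3.6443149e-04 ≈ 19.94898.
Here α = 1, so p = 5/n is exactly at the triangle threshold p ~ 1/n. Asymptotically E[X] → c³/6 = 5³/6 = 125/6 ≈ 20.83333, a bounded constant. In this regime the triangle count is asymptotically Poisson(c³/6).

E[X] ≈ 19.94898; in regime p = Θ(1/n^{1}) E[X] stays bounded (at the triangle threshold p ~ 1/n).


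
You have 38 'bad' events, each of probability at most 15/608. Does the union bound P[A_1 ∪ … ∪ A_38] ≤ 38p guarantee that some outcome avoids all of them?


Union bound: P[∪_{i=1}^{38} A_i] ≤ Σ_i P[A_i] ≤ 38·p = 38·(15/608) = 15/16.
Numerically: 15/16 ≈ 0.937500.
Is 15/16 < 1? YES.
Since P[∪ A_i] ≤ 15/16 < 1, the complement has P[∩ A_i^c] ≥ 1 − 15/16 = 1/16 > 0, so some outcome avoids every A_i.

38·p = 15/16 ≈ 0.937500; existence CERTIFIED by the union bound.


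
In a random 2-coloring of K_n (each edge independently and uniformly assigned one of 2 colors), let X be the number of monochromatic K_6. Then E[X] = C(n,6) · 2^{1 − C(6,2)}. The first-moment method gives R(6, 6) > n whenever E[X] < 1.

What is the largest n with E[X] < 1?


We need C(n, 6) · 2^{1 − 15} < 1, i.e. C(n, 6) < 2^{15 − 1} = 16384.
Check values of n near the boundary:
  n = 15: C(15, 6) = 5005; 5005 < 16384? YES
  n = 16: C(16, 6) = 8008; 8008 < 16384? YES
  n = 17: C(17, 6) = 12376; 12376 < 16384? YES
  n = 18: C(18, 6) = 18564; 18564 < 16384? NO
  n = 19: C(19, 6) = 27132; 27132 < 16384? NO
  n = 20: C(20, 6) = 38760; 38760 < 16384? NO
The largest n with C(n, 6) < 16384 is n = 17 (where E[X] = 1547/2048 ≈ 0.755). Hence R(6, 6) > 17, i.e. R(6, 6) ≥ 18.

Largest n = 17; hence R(6, 6) > 17.


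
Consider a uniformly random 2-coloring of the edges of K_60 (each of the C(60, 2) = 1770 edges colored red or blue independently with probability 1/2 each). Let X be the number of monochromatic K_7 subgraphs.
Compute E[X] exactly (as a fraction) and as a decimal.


Let X = Σ_S X_S over the C(60, 7) = 386206920 subsets S of size 7, where X_S = 1 if the K_7 on S is monochromatic.
For a fixed S, the K_7 on S has C(7, 2) = 21 edges. P[all 21 edges red] = (1/2)^21, and likewise for blue, so P[monochromatic] = 2·(1/2)^21 = 2^{1 − 21} = 1/1048576.
Summing: E[X] = C(60, 7) · 2^{1 − 21} = 386206920 · 1/1048576 = 48275865/131072.
Numerically: E[X] ≈ 368.31562.

E[X] = C(60,7)·2^(1−C(7,2)) = 48275865/131072 ≈ 368.31562.


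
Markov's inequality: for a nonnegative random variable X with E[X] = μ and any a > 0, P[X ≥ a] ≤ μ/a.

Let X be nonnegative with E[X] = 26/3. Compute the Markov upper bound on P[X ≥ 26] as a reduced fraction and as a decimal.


μ = E[X] = 26/3, a = 26.
Markov: P[X ≥ 26] ≤ μ/a = (26/3)/26 = 1/3.
Numerically: ≈ 0.33333.
(Since a = 26 > μ = 8.66667, the bound 1/3 is < 1 and informative.)

P[X ≥ 26] ≤ 1/3 ≈ 0.33333.


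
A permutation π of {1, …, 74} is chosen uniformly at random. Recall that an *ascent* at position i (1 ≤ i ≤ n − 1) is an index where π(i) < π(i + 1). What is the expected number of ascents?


Write X = Σ X_I over i = 1, …, 73, with X_I the indicator of one ascent.
There are 73 indicators.
For each fixed i, the pair (π(i), π(i+1)) is a uniformly random ordered pair of distinct values from {1, …, 74}; by symmetry P[π(i) < π(i+1)] = 1/2.
By linearity: E[X] = 73 · (1/2) = (74 − 1) · (1/2) = 73/2 ≈ 36.500000.

E[X] = 73/2 = 36.500000.


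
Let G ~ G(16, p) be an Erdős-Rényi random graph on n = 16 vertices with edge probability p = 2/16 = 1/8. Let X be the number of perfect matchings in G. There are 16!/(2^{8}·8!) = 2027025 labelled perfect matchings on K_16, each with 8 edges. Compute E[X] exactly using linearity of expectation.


K_16 has 16!/(2^{8}·8!) = 2027025 labelled perfect matchings.
For each such perfect matching H, let X_H = 1 if all 8 edges of H are present in G. Then P[X_H = 1] = p^{8} = (1/8)^{8} = 1/16777216.
Summing the indicators: E[X] = Σ_H E[X_H] = 2027025 · p^{8} = 2027025 · 1/16777216 = 2027025/16777216.
Numerically: E[X] ≈ 0.12082.

E[X] = 2027025 · (1/8)^{8} = 2027025/16777216 ≈ 0.12082.


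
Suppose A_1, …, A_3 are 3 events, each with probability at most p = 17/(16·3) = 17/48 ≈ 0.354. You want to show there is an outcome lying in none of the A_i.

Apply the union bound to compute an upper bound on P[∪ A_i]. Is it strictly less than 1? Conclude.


Union bound: P[∪_{i=1}^{3} A_i] ≤ Σ_i P[A_i] ≤ 3·p = 3·(17/48) = 17/16.
Numerically: 17/16 ≈ 1.062.
Is 17/16 < 1? NO.
Since the bound 17/16 is ≥ 1, the union bound is uninformative here; it does NOT by itself certify existence.

3·p = 17/16 ≈ 1.062; existence NOT certified by the union bound.


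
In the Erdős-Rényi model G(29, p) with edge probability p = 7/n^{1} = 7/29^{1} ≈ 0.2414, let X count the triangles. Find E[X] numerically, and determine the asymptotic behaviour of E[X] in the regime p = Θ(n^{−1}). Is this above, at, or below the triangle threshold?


Number of potential triangles: C(29, 3) = 3654.
Each occurs with probability p³ ≈ (0.2414)³ ≈ 1.406372e-02.
By linearity: E[X] = C(29, 3)·p³ ≈ 3654 · 1.406372e-02 ≈ 51.3888.
Here α = 1, so p = 7/n is exactly at the triangle threshold p ~ 1/n. Asymptotically E[X] → c³/6 = 7³/6 = 343/6 ≈ 57.1667, a bounded constant. In this regime the triangle count is asymptotically Poisson(c³/6).

E[X] ≈ 51.3888; in regime p = Θ(1/n^{1}) E[X] stays bounded (at the triangle threshold p ~ 1/n).


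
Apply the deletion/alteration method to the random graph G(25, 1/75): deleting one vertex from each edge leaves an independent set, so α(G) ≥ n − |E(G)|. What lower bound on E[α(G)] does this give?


E[|E(G)|] = C(25, 2)·p = 300 · (1/75) = 4.
E[α(G)] ≥ n − E[|E(G)|] = 25 − 4 = 21.
Numerically: ≈ 21.00000.
(This is only a lower bound; the true E[α(G)] may be larger.)

E[α(G)] ≥ 21 ≈ 21.00000.


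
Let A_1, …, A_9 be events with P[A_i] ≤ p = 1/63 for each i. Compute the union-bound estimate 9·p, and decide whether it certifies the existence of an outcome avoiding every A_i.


Union bound: P[∪_{i=1}^{9} A_i] ≤ Σ_i P[A_i] ≤ 9·p = 9·(1/63) = 1/7.
Numerically: 1/7 ≈ 0.142857.
Is 1/7 < 1? YES.
Since P[∪ A_i] ≤ 1/7 < 1, the complement has P[∩ A_i^c] ≥ 1 − 1/7 = 6/7 > 0, so some outcome avoids every A_i.

9·p = 1/7 ≈ 0.142857; existence CERTIFIED by the union bound.


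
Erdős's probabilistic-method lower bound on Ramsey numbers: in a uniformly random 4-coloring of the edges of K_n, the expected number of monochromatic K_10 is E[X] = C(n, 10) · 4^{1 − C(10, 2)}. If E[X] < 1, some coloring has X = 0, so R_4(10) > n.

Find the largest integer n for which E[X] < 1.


We need C(n, 10) · 4^{1 − 45} < 1, i.e. C(n, 10) < 4^{45 − 1} = 309485009821345068724781056.
Check values of n near the boundary:
  n = 2020: C(2020, 10) = 304832018578739931133653656; 304832018578739931133653656 < 309485009821345068724781056? YES
  n = 2021: C(2021, 10) = 306347841644770462864800616; 306347841644770462864800616 < 309485009821345068724781056? YES
  n = 2022: C(2022, 10) = 307870445231474093395937796; 307870445231474093395937796 < 309485009821345068724781056? YES
  n = 2023: C(2023, 10) = 309399856285778485315440716; 309399856285778485315440716 < 309485009821345068724781056? YES
  n = 2024: C(2024, 10) = 310936101848269937576192656; 310936101848269937576192656 < 309485009821345068724781056? NO
The largest n with C(n, 10) < 309485009821345068724781056 is n = 2023 (where E[X] = 77349964071444621328860179/77371252455336267181195264 ≈ 0.9997). Hence R_4(10) > 2023, i.e. R_4(10) ≥ 2024.

Largest n = 2023; hence R_4(10) > 2023.


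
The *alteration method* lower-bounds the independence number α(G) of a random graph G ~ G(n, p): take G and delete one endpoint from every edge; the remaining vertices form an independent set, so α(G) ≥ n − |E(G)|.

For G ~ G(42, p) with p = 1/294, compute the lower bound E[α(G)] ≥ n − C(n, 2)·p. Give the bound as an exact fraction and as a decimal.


E[|E(G)|] = C(42, 2)·p = 861 · (1/294) = 41/14.
E[α(G)] ≥ n − E[|E(G)|] = 42 − 41/14 = 547/14.
Numerically: ≈ 39.071429.
(This is only a lower bound; the true E[α(G)] may be larger.)

E[α(G)] ≥ 547/14 ≈ 39.071429.


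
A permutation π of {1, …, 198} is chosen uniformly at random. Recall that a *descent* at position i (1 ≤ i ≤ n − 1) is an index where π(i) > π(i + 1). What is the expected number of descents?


Write X = Σ X_I over i = 1, …, 197, with X_I the indicator of one descent.
There are 197 indicators.
For each fixed i, the pair (π(i), π(i+1)) is a uniformly random ordered pair of distinct values from {1, …, 198}; by symmetry P[π(i) > π(i+1)] = 1/2.
By linearity: E[X] = 197 · (1/2) = (198 − 1) · (1/2) = 197/2 ≈ 98.500.

E[X] = 197/2 = 98.500.
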